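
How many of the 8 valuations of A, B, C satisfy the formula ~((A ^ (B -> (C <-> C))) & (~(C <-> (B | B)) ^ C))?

6

A  B  C     (C <-> C)  (B -> (C <-> C))  (A ^ (B -> (C <-> C)))  (B | B)  (C <-> (B | B))  ~(C <-> (B | B))  (~(C <-> (B | B)) ^ C)  φ
F  F  F         T             T                    T                F            T                F                    F             T
F  F  T         T             T                    T                F            F                T                    F             T
F  T  F         T             T                    T                T            F                T                    T             F
F  T  T         T             T                    T                T            T                F                    T             F
T  F  F         T             T                    F                F            T                F                    F             T
T  F  T         T             T                    F                F            F                T                    F             T
T  T  F         T             T                    F                T            F                T                    T             T
T  T  T         T             T                    F                T            T                F                    T             T
The formula is true on 6 of the 8 rows.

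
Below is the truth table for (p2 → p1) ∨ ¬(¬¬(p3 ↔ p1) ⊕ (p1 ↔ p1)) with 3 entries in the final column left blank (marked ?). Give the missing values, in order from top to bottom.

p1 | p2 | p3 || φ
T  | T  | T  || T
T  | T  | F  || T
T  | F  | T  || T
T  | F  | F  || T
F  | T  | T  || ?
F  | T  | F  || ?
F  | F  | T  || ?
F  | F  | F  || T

F, T, T

Row p1=F, p2=T, p3=T: (p2 → p1) = F, ¬(¬¬(p3 ↔ p1) ⊕ (p1 ↔ p1)) = F, so the formula = F.
Row p1=F, p2=T, p3=F: (p2 → p1) = F, ¬(¬¬(p3 ↔ p1) ⊕ (p1 ↔ p1)) = T, so the formula = T.
Row p1=F, p2=F, p3=T: (p2 → p1) = T, ¬(¬¬(p3 ↔ p1) ⊕ (p1 ↔ p1)) = F, so the formula = T.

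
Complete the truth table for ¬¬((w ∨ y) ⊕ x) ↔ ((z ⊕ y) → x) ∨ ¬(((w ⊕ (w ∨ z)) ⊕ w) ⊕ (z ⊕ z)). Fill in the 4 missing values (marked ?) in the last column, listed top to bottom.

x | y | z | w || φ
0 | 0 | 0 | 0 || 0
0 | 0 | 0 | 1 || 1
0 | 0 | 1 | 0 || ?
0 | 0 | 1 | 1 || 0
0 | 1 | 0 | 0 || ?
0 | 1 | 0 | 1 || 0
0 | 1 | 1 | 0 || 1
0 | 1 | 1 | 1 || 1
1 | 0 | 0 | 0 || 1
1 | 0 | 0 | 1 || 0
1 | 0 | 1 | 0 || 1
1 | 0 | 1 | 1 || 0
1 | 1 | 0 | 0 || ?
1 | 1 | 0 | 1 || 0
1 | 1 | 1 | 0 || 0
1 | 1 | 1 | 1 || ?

Row x=0, y=0, z=1, w=0: ¬¬((w ∨ y) ⊕ x) = 0, (((z ⊕ y) → x) ∨ ¬(((w ⊕ (w ∨ z)) ⊕ w) ⊕ (z ⊕ z))) = 0, so the formula = 1.
Row x=0, y=1, z=0, w=0: ¬¬((w ∨ y) ⊕ x) = 1, (((z ⊕ y) → x) ∨ ¬(((w ⊕ (w ∨ z)) ⊕ w) ⊕ (z ⊕ z))) = 1, so the formula = 1.
Row x=1, y=1, z=0, w=0: ¬¬((w ∨ y) ⊕ x) = 0, (((z ⊕ y) → x) ∨ ¬(((w ⊕ (w ∨ z)) ⊕ w) ⊕ (z ⊕ z))) = 1, so the formula = 0.
Row x=1, y=1, z=1, w=1: ¬¬((w ∨ y) ⊕ x) = 0, (((z ⊕ y) → x) ∨ ¬(((w ⊕ (w ∨ z)) ⊕ w) ⊕ (z ⊕ z))) = 1, so the formula = 0.

1, 1, 0, 0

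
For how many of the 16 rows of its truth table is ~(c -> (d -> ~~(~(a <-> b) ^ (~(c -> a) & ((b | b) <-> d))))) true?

a | b | c | d || φ
0 | 0 | 0 | 0 || 0
0 | 0 | 0 | 1 || 0
0 | 0 | 1 | 0 || 0
0 | 0 | 1 | 1 || 1
0 | 1 | 0 | 0 || 0
0 | 1 | 0 | 1 || 0
0 | 1 | 1 | 0 || 0
0 | 1 | 1 | 1 || 1
1 | 0 | 0 | 0 || 0
1 | 0 | 0 | 1 || 0
1 | 0 | 1 | 0 || 0
1 | 0 | 1 | 1 || 0
1 | 1 | 0 | 0 || 0
1 | 1 | 0 | 1 || 0
1 | 1 | 1 | 0 || 0
1 | 1 | 1 | 1 || 1
The formula is true on 3 of the 16 rows.

3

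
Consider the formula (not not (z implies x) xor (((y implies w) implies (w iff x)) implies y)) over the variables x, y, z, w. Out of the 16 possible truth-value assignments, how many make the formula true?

x | y | z | w || (z implies x) | not (z implies x) | not not (z implies x) | (y implies w) | (w iff x) | φ
1 | 1 | 1 | 1 ||       1       |         0         |           1           |       1       |     1     | 0
1 | 1 | 1 | 0 ||       1       |         0         |           1           |       0       |     0     | 0
1 | 1 | 0 | 1 ||       1       |         0         |           1           |       1       |     1     | 0
1 | 1 | 0 | 0 ||       1       |         0         |           1           |       0       |     0     | 0
1 | 0 | 1 | 1 ||       1       |         0         |           1           |       1       |     1     | 1
1 | 0 | 1 | 0 ||       1       |         0         |           1           |       1       |     0     | 0
1 | 0 | 0 | 1 ||       1       |         0         |           1           |       1       |     1     | 1
1 | 0 | 0 | 0 ||       1       |         0         |           1           |       1       |     0     | 0
0 | 1 | 1 | 1 ||       0       |         1         |           0           |       1       |     0     | 1
0 | 1 | 1 | 0 ||       0       |         1         |           0           |       0       |     1     | 1
0 | 1 | 0 | 1 ||       1       |         0         |           1           |       1       |     0     | 0
0 | 1 | 0 | 0 ||       1       |         0         |           1           |       0       |     1     | 0
0 | 0 | 1 | 1 ||       0       |         1         |           0           |       1       |     0     | 1
0 | 0 | 1 | 0 ||       0       |         1         |           0           |       1       |     1     | 0
0 | 0 | 0 | 1 ||       1       |         0         |           1           |       1       |     0     | 0
0 | 0 | 0 | 0 ||       1       |         0         |           1           |       1       |     1     | 1
The formula is true on 6 of the 16 rows.

6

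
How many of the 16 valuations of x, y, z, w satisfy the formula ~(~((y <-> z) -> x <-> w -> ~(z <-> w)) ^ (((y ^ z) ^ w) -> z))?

x | y | z | w | (y <-> z) | ((y <-> z) -> x) | (z <-> w) | ~(z <-> w) | (w -> ~(z <-> w)) | (y ^ z) | ((y ^ z) ^ w) | (((y ^ z) ^ w) -> z) | φ
- | - | - | - | --------- | ---------------- | --------- | ---------- | ----------------- | ------- | ------------- | -------------------- | -
0 | 0 | 0 | 0 |     1     |        0         |     1     |     0      |         1         |    0    |       0       |          1           | 1
0 | 0 | 0 | 1 |     1     |        0         |     0     |     1      |         1         |    0    |       1       |          0           | 0
0 | 0 | 1 | 0 |     0     |        1         |     0     |     1      |         1         |    1    |       1       |          1           | 0
0 | 0 | 1 | 1 |     0     |        1         |     1     |     0      |         0         |    1    |       0       |          1           | 1
0 | 1 | 0 | 0 |     0     |        1         |     1     |     0      |         1         |    1    |       1       |          0           | 1
0 | 1 | 0 | 1 |     0     |        1         |     0     |     1      |         1         |    1    |       0       |          1           | 0
0 | 1 | 1 | 0 |     1     |        0         |     0     |     1      |         1         |    0    |       0       |          1           | 1
0 | 1 | 1 | 1 |     1     |        0         |     1     |     0      |         0         |    0    |       1       |          1           | 0
1 | 0 | 0 | 0 |     1     |        1         |     1     |     0      |         1         |    0    |       0       |          1           | 0
1 | 0 | 0 | 1 |     1     |        1         |     0     |     1      |         1         |    0    |       1       |          0           | 1
1 | 0 | 1 | 0 |     0     |        1         |     0     |     1      |         1         |    1    |       1       |          1           | 0
1 | 0 | 1 | 1 |     0     |        1         |     1     |     0      |         0         |    1    |       0       |          1           | 1
1 | 1 | 0 | 0 |     0     |        1         |     1     |     0      |         1         |    1    |       1       |          0           | 1
1 | 1 | 0 | 1 |     0     |        1         |     0     |     1      |         1         |    1    |       0       |          1           | 0
1 | 1 | 1 | 0 |     1     |        1         |     0     |     1      |         1         |    0    |       0       |          1           | 0
1 | 1 | 1 | 1 |     1     |        1         |     1     |     0      |         0         |    0    |       1       |          1           | 1
The formula is true on 8 of the 16 rows.

8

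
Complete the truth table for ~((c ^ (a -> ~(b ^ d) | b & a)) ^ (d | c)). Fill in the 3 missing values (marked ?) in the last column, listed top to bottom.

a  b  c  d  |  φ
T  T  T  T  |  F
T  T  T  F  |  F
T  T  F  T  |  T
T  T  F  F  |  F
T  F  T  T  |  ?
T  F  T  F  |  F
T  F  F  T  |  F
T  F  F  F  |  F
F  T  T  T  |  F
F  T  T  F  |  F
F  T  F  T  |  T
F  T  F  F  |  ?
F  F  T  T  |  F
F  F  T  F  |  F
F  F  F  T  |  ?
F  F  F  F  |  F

Row a=T, b=F, c=T, d=T: (c ^ (a -> ~(b ^ d) | b & a)) = T, (d | c) = T, ((c ^ (a -> ~(b ^ d) | b & a)) ^ (d | c)) = F, so the formula = T.
Row a=F, b=T, c=F, d=F: (c ^ (a -> ~(b ^ d) | b & a)) = T, (d | c) = F, ((c ^ (a -> ~(b ^ d) | b & a)) ^ (d | c)) = T, so the formula = F.
Row a=F, b=F, c=F, d=T: (c ^ (a -> ~(b ^ d) | b & a)) = T, (d | c) = T, ((c ^ (a -> ~(b ^ d) | b & a)) ^ (d | c)) = F, so the formula = T.

T, F, T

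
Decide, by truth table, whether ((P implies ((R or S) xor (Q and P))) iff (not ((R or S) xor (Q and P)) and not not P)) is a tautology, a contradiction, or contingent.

P | Q | R | S || (R or S) | (Q and P) | ((R or S) xor (Q and P)) | not ((R or S) xor (Q and P)) | not P | not not P | φ
1 | 1 | 1 | 1 ||    1     |     1     |            0             |              1               |   0   |     1     | 0
1 | 1 | 1 | 0 ||    1     |     1     |            0             |              1               |   0   |     1     | 0
1 | 1 | 0 | 1 ||    1     |     1     |            0             |              1               |   0   |     1     | 0
1 | 1 | 0 | 0 ||    0     |     1     |            1             |              0               |   0   |     1     | 0
1 | 0 | 1 | 1 ||    1     |     0     |            1             |              0               |   0   |     1     | 0
1 | 0 | 1 | 0 ||    1     |     0     |            1             |              0               |   0   |     1     | 0
1 | 0 | 0 | 1 ||    1     |     0     |            1             |              0               |   0   |     1     | 0
1 | 0 | 0 | 0 ||    0     |     0     |            0             |              1               |   0   |     1     | 0
0 | 1 | 1 | 1 ||    1     |     0     |            1             |              0               |   1   |     0     | 0
0 | 1 | 1 | 0 ||    1     |     0     |            1             |              0               |   1   |     0     | 0
0 | 1 | 0 | 1 ||    1     |     0     |            1             |              0               |   1   |     0     | 0
0 | 1 | 0 | 0 ||    0     |     0     |            0             |              1               |   1   |     0     | 0
0 | 0 | 1 | 1 ||    1     |     0     |            1             |              0               |   1   |     0     | 0
0 | 0 | 1 | 0 ||    1     |     0     |            1             |              0               |   1   |     0     | 0
0 | 0 | 0 | 1 ||    1     |     0     |            1             |              0               |   1   |     0     | 0
0 | 0 | 0 | 0 ||    0     |     0     |            0             |              1               |   1   |     0     | 0
Every row is 0, so the formula is a contradiction.

contradiction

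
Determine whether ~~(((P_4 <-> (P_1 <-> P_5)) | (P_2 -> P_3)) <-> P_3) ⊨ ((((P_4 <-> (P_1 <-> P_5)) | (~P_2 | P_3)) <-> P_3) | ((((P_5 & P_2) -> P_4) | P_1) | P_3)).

yes

P_1  P_2  P_3  P_4  P_5  |  φ  ψ
 F    F    F    F    F   |  F  T
 F    F    F    F    T   |  F  T
 F    F    F    T    F   |  F  T
 F    F    F    T    T   |  F  T
 F    F    T    F    F   |  T  T
 F    F    T    F    T   |  T  T
 F    F    T    T    F   |  T  T
 F    F    T    T    T   |  T  T
 F    T    F    F    F   |  T  T
 F    T    F    F    T   |  F  F
 F    T    F    T    F   |  F  T
 F    T    F    T    T   |  T  T
 F    T    T    F    F   |  T  T
 F    T    T    F    T   |  T  T
 F    T    T    T    F   |  T  T
 F    T    T    T    T   |  T  T
 T    F    F    F    F   |  F  T
 T    F    F    F    T   |  F  T
 T    F    F    T    F   |  F  T
 T    F    F    T    T   |  F  T
 T    F    T    F    F   |  T  T
 T    F    T    F    T   |  T  T
 T    F    T    T    F   |  T  T
 T    F    T    T    T   |  T  T
 T    T    F    F    F   |  F  T
 T    T    F    F    T   |  T  T
 T    T    F    T    F   |  T  T
 T    T    F    T    T   |  F  T
 T    T    T    F    F   |  T  T
 T    T    T    F    T   |  T  T
 T    T    T    T    F   |  T  T
 T    T    T    T    T   |  T  T
In every row where φ is true, ψ is also true, so φ ⊨ ψ.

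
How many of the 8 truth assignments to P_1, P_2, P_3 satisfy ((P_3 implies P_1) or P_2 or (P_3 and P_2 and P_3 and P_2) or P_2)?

7

P_1 | P_2 | P_3 || (P_3 implies P_1) | φ
 T  |  T  |  T  ||         T         | T
 T  |  T  |  F  ||         T         | T
 T  |  F  |  T  ||         T         | T
 T  |  F  |  F  ||         T         | T
 F  |  T  |  T  ||         F         | T
 F  |  T  |  F  ||         T         | T
 F  |  F  |  T  ||         F         | F
 F  |  F  |  F  ||         T         | T
The formula is true on 7 of the 8 rows.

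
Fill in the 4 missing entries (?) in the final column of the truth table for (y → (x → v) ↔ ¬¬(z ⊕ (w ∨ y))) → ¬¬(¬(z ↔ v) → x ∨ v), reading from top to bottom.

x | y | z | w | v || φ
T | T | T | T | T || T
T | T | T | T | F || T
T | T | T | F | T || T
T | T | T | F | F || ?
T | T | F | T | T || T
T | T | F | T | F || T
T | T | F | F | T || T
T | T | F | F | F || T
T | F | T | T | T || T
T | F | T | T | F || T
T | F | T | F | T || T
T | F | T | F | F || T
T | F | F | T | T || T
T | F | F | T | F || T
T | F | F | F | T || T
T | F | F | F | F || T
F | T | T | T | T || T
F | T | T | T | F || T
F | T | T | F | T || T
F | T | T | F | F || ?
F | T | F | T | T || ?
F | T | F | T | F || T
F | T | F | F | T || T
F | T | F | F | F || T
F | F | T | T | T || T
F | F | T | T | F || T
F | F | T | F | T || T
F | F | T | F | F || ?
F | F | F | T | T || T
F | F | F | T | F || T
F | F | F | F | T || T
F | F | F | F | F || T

T, T, T, F

Row x=T, y=T, z=T, w=F, v=F: (y → (x → v) ↔ ¬¬(z ⊕ (w ∨ y))) = T, ¬¬(¬(z ↔ v) → x ∨ v) = T, so the formula = T.
Row x=F, y=T, z=T, w=F, v=F: (y → (x → v) ↔ ¬¬(z ⊕ (w ∨ y))) = F, ¬¬(¬(z ↔ v) → x ∨ v) = F, so the formula = T.
Row x=F, y=T, z=F, w=T, v=T: (y → (x → v) ↔ ¬¬(z ⊕ (w ∨ y))) = T, ¬¬(¬(z ↔ v) → x ∨ v) = T, so the formula = T.
Row x=F, y=F, z=T, w=F, v=F: (y → (x → v) ↔ ¬¬(z ⊕ (w ∨ y))) = T, ¬¬(¬(z ↔ v) → x ∨ v) = F, so the formula = F.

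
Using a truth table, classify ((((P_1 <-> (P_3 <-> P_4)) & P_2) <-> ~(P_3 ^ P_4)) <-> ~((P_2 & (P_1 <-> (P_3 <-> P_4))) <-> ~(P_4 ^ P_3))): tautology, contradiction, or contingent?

contradiction

P_1 | P_2 | P_3 | P_4 || (P_3 <-> P_4) | (P_1 <-> (P_3 <-> P_4)) | (P_3 ^ P_4) | ~(P_3 ^ P_4) | (P_4 ^ P_3) | ~(P_4 ^ P_3) | φ
 F  |  F  |  F  |  F  ||       T       |            F            |      F      |      T       |      F      |      T       | F
 F  |  F  |  F  |  T  ||       F       |            T            |      T      |      F       |      T      |      F       | F
 F  |  F  |  T  |  F  ||       F       |            T            |      T      |      F       |      T      |      F       | F
 F  |  F  |  T  |  T  ||       T       |            F            |      F      |      T       |      F      |      T       | F
 F  |  T  |  F  |  F  ||       T       |            F            |      F      |      T       |      F      |      T       | F
 F  |  T  |  F  |  T  ||       F       |            T            |      T      |      F       |      T      |      F       | F
 F  |  T  |  T  |  F  ||       F       |            T            |      T      |      F       |      T      |      F       | F
 F  |  T  |  T  |  T  ||       T       |            F            |      F      |      T       |      F      |      T       | F
 T  |  F  |  F  |  F  ||       T       |            T            |      F      |      T       |      F      |      T       | F
 T  |  F  |  F  |  T  ||       F       |            F            |      T      |      F       |      T      |      F       | F
 T  |  F  |  T  |  F  ||       F       |            F            |      T      |      F       |      T      |      F       | F
 T  |  F  |  T  |  T  ||       T       |            T            |      F      |      T       |      F      |      T       | F
 T  |  T  |  F  |  F  ||       T       |            T            |      F      |      T       |      F      |      T       | F
 T  |  T  |  F  |  T  ||       F       |            F            |      T      |      F       |      T      |      F       | F
 T  |  T  |  T  |  F  ||       F       |            F            |      T      |      F       |      T      |      F       | F
 T  |  T  |  T  |  T  ||       T       |            T            |      F      |      T       |      F      |      T       | F
Every row is F, so the formula is a contradiction.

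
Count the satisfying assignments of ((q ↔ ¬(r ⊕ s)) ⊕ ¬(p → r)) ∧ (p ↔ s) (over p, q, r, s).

4

p  q  r  s  |  φ
F  F  F  F  |  F
F  F  F  T  |  F
F  F  T  F  |  T
F  F  T  T  |  F
F  T  F  F  |  T
F  T  F  T  |  F
F  T  T  F  |  F
F  T  T  T  |  F
T  F  F  F  |  F
T  F  F  T  |  F
T  F  T  F  |  F
T  F  T  T  |  F
T  T  F  F  |  F
T  T  F  T  |  T
T  T  T  F  |  F
T  T  T  T  |  T
The formula is true on 4 of the 16 rows.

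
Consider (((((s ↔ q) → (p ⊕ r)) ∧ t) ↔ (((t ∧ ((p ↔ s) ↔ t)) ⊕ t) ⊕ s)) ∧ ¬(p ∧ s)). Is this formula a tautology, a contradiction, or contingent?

contingent

p | q | r | s | t || φ
0 | 0 | 0 | 0 | 0 || 1
0 | 0 | 0 | 0 | 1 || 1
0 | 0 | 0 | 1 | 0 || 0
0 | 0 | 0 | 1 | 1 || 0
0 | 0 | 1 | 0 | 0 || 1
0 | 0 | 1 | 0 | 1 || 0
0 | 0 | 1 | 1 | 0 || 0
0 | 0 | 1 | 1 | 1 || 0
0 | 1 | 0 | 0 | 0 || 1
0 | 1 | 0 | 0 | 1 || 0
0 | 1 | 0 | 1 | 0 || 0
0 | 1 | 0 | 1 | 1 || 1
0 | 1 | 1 | 0 | 0 || 1
0 | 1 | 1 | 0 | 1 || 0
0 | 1 | 1 | 1 | 0 || 0
0 | 1 | 1 | 1 | 1 || 0
1 | 0 | 0 | 0 | 0 || 1
1 | 0 | 0 | 0 | 1 || 1
1 | 0 | 0 | 1 | 0 || 0
1 | 0 | 0 | 1 | 1 || 0
1 | 0 | 1 | 0 | 0 || 1
1 | 0 | 1 | 0 | 1 || 0
1 | 0 | 1 | 1 | 0 || 0
1 | 0 | 1 | 1 | 1 || 0
1 | 1 | 0 | 0 | 0 || 1
1 | 1 | 0 | 0 | 1 || 1
1 | 1 | 0 | 1 | 0 || 0
1 | 1 | 0 | 1 | 1 || 0
1 | 1 | 1 | 0 | 0 || 1
1 | 1 | 1 | 0 | 1 || 1
1 | 1 | 1 | 1 | 0 || 0
1 | 1 | 1 | 1 | 1 || 0
13 of 32 rows are 1, so the formula is contingent.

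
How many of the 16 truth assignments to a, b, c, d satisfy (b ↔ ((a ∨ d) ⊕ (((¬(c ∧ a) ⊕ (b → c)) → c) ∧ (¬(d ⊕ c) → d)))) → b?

a | b | c | d || φ
F | F | F | F || F
F | F | F | T || F
F | F | T | F || T
F | F | T | T || F
F | T | F | F || T
F | T | F | T || T
F | T | T | F || T
F | T | T | T || T
T | F | F | F || T
T | F | F | T || F
T | F | T | F || F
T | F | T | T || F
T | T | F | F || T
T | T | F | T || T
T | T | T | F || T
T | T | T | T || T
The formula is true on 10 of the 16 rows.

10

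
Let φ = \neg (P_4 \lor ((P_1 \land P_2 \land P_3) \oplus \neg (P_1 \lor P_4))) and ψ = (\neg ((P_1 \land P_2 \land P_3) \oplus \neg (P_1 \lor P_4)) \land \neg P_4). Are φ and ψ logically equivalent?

P_1  P_2  P_3  P_4  |  φ  ψ
 1    1    1    1   |  0  0
 1    1    1    0   |  0  0
 1    1    0    1   |  0  0
 1    1    0    0   |  1  1
 1    0    1    1   |  0  0
 1    0    1    0   |  1  1
 1    0    0    1   |  0  0
 1    0    0    0   |  1  1
 0    1    1    1   |  0  0
 0    1    1    0   |  0  0
 0    1    0    1   |  0  0
 0    1    0    0   |  0  0
 0    0    1    1   |  0  0
 0    0    1    0   |  0  0
 0    0    0    1   |  0  0
 0    0    0    0   |  0  0
The columns for φ and ψ agree on every row, so they are logically equivalent.

equivalent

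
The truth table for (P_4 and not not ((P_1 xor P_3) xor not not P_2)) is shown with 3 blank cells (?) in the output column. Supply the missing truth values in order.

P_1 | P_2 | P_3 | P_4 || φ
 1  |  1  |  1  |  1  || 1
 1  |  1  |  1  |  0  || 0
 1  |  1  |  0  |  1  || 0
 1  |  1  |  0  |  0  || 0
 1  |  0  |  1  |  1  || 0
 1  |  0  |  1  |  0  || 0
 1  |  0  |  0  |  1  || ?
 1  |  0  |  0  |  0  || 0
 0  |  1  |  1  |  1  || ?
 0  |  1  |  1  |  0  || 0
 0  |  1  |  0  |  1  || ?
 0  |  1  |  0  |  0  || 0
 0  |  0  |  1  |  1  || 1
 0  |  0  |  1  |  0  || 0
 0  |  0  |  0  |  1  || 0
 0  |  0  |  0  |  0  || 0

1, 0, 1

Row P_1=1, P_2=0, P_3=0, P_4=1: not not ((P_1 xor P_3) xor not not P_2) = 1, so the formula = 1.
Row P_1=0, P_2=1, P_3=1, P_4=1: not not ((P_1 xor P_3) xor not not P_2) = 0, so the formula = 0.
Row P_1=0, P_2=1, P_3=0, P_4=1: not not ((P_1 xor P_3) xor not not P_2) = 1, so the formula = 1.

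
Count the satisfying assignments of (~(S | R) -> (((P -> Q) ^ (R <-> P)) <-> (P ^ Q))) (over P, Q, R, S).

13

P  Q  R  S     (S | R)  ~(S | R)  (P -> Q)  (R <-> P)  ((P -> Q) ^ (R <-> P))  (P ^ Q)  φ
T  T  T  T        T        F         T          T                F                F     T
T  T  T  F        T        F         T          T                F                F     T
T  T  F  T        T        F         T          F                T                F     T
T  T  F  F        F        T         T          F                T                F     F
T  F  T  T        T        F         F          T                T                T     T
T  F  T  F        T        F         F          T                T                T     T
T  F  F  T        T        F         F          F                F                T     T
T  F  F  F        F        T         F          F                F                T     F
F  T  T  T        T        F         T          F                T                T     T
F  T  T  F        T        F         T          F                T                T     T
F  T  F  T        T        F         T          T                F                T     T
F  T  F  F        F        T         T          T                F                T     F
F  F  T  T        T        F         T          F                T                F     T
F  F  T  F        T        F         T          F                T                F     T
F  F  F  T        T        F         T          T                F                F     T
F  F  F  F        F        T         T          T                F                F     T
The formula is true on 13 of the 16 rows.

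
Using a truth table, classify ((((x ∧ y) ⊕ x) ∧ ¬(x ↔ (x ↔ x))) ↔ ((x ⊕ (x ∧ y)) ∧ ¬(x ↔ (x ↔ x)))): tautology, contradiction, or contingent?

x | y || (x ∧ y) | ((x ∧ y) ⊕ x) | (x ↔ x) | (x ↔ (x ↔ x)) | ¬(x ↔ (x ↔ x)) | (x ⊕ (x ∧ y)) | φ
1 | 1 ||    1    |       0       |    1    |       1       |       0        |       0       | 1
1 | 0 ||    0    |       1       |    1    |       1       |       0        |       1       | 1
0 | 1 ||    0    |       0       |    1    |       0       |       1        |       0       | 1
0 | 0 ||    0    |       0       |    1    |       0       |       1        |       0       | 1
Every row is 1, so the formula is a tautology.

tautology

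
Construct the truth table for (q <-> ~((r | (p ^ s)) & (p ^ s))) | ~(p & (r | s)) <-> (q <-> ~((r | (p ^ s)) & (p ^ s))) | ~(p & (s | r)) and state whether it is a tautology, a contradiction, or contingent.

p  q  r  s     (p ^ s)  (r | (p ^ s))  ((r | (p ^ s)) & (p ^ s))  ~((r | (p ^ s)) & (p ^ s))  (r | s)  (p & (r | s))  ~(p & (r | s))  (s | r)  (p & (s | r))  ~(p & (s | r))  φ
T  T  T  T        F           T                    F                          T                  T           T              F            T           T              F         T
T  T  T  F        T           T                    T                          F                  T           T              F            T           T              F         T
T  T  F  T        F           F                    F                          T                  T           T              F            T           T              F         T
T  T  F  F        T           T                    T                          F                  F           F              T            F           F              T         T
T  F  T  T        F           T                    F                          T                  T           T              F            T           T              F         T
T  F  T  F        T           T                    T                          F                  T           T              F            T           T              F         T
T  F  F  T        F           F                    F                          T                  T           T              F            T           T              F         T
T  F  F  F        T           T                    T                          F                  F           F              T            F           F              T         T
F  T  T  T        T           T                    T                          F                  T           F              T            T           F              T         T
F  T  T  F        F           T                    F                          T                  T           F              T            T           F              T         T
F  T  F  T        T           T                    T                          F                  T           F              T            T           F              T         T
F  T  F  F        F           F                    F                          T                  F           F              T            F           F              T         T
F  F  T  T        T           T                    T                          F                  T           F              T            T           F              T         T
F  F  T  F        F           T                    F                          T                  T           F              T            T           F              T         T
F  F  F  T        T           T                    T                          F                  T           F              T            T           F              T         T
F  F  F  F        F           F                    F                          T                  F           F              T            F           F              T         T
Every row is T, so the formula is a tautology.

tautology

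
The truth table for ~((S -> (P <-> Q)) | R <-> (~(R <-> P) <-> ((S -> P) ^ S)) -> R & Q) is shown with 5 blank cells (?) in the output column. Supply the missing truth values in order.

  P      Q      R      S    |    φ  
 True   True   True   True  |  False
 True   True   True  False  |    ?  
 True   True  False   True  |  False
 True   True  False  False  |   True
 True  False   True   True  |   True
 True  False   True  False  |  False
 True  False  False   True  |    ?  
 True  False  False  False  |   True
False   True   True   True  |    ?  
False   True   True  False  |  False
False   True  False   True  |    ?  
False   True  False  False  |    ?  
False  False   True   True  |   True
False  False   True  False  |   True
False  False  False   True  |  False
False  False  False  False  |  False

False, True, False, True, False

Row P=True, Q=True, R=True, S=False: ((S -> (P <-> Q)) | R) = True, ((~(R <-> P) <-> ((S -> P) ^ S)) -> R & Q) = True, ((S -> (P <-> Q)) | R <-> (~(R <-> P) <-> ((S -> P) ^ S)) -> R & Q) = True, so the formula = False.
Row P=True, Q=False, R=False, S=True: ((S -> (P <-> Q)) | R) = False, ((~(R <-> P) <-> ((S -> P) ^ S)) -> R & Q) = True, ((S -> (P <-> Q)) | R <-> (~(R <-> P) <-> ((S -> P) ^ S)) -> R & Q) = False, so the formula = True.
Row P=False, Q=True, R=True, S=True: ((S -> (P <-> Q)) | R) = True, ((~(R <-> P) <-> ((S -> P) ^ S)) -> R & Q) = True, ((S -> (P <-> Q)) | R <-> (~(R <-> P) <-> ((S -> P) ^ S)) -> R & Q) = True, so the formula = False.
Row P=False, Q=True, R=False, S=True: ((S -> (P <-> Q)) | R) = False, ((~(R <-> P) <-> ((S -> P) ^ S)) -> R & Q) = True, ((S -> (P <-> Q)) | R <-> (~(R <-> P) <-> ((S -> P) ^ S)) -> R & Q) = False, so the formula = True.
Row P=False, Q=True, R=False, S=False: ((S -> (P <-> Q)) | R) = True, ((~(R <-> P) <-> ((S -> P) ^ S)) -> R & Q) = True, ((S -> (P <-> Q)) | R <-> (~(R <-> P) <-> ((S -> P) ^ S)) -> R & Q) = True, so the formula = False.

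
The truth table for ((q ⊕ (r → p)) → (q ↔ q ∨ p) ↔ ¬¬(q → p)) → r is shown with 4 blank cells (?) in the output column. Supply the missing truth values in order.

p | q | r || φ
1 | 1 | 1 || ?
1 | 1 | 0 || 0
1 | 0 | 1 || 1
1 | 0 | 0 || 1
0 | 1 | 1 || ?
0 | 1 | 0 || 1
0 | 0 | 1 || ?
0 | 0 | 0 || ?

1, 1, 1, 0

Row p=1, q=1, r=1: ((q ⊕ (r → p)) → (q ↔ q ∨ p) ↔ ¬¬(q → p)) = 1, so the formula = 1.
Row p=0, q=1, r=1: ((q ⊕ (r → p)) → (q ↔ q ∨ p) ↔ ¬¬(q → p)) = 0, so the formula = 1.
Row p=0, q=0, r=1: ((q ⊕ (r → p)) → (q ↔ q ∨ p) ↔ ¬¬(q → p)) = 1, so the formula = 1.
Row p=0, q=0, r=0: ((q ⊕ (r → p)) → (q ↔ q ∨ p) ↔ ¬¬(q → p)) = 1, so the formula = 0.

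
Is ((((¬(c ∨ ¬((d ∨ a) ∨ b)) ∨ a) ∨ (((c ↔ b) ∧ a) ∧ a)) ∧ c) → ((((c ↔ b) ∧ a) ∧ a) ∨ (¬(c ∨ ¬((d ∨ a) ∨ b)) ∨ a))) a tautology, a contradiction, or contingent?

  a   |   b   |   c   |   d   |   φ  
----- | ----- | ----- | ----- | -----
 True |  True |  True |  True |  True
 True |  True |  True | False |  True
 True |  True | False |  True |  True
 True |  True | False | False |  True
 True | False |  True |  True |  True
 True | False |  True | False |  True
 True | False | False |  True |  True
 True | False | False | False |  True
False |  True |  True |  True |  True
False |  True |  True | False |  True
False |  True | False |  True |  True
False |  True | False | False |  True
False | False |  True |  True |  True
False | False |  True | False |  True
False | False | False |  True |  True
False | False | False | False |  True
Every row is True, so the formula is a tautology.

tautology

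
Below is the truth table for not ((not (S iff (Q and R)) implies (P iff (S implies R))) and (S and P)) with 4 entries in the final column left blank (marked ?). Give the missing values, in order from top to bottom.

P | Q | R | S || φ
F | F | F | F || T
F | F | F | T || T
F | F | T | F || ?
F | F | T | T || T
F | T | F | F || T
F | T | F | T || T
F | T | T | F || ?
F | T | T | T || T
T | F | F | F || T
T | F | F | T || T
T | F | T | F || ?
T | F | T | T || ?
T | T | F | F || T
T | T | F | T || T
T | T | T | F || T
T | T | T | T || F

Row P=F, Q=F, R=T, S=F: (not (S iff (Q and R)) implies (P iff (S implies R))) = T, (S and P) = F, ((not (S iff (Q and R)) implies (P iff (S implies R))) and (S and P)) = F, so the formula = T.
Row P=F, Q=T, R=T, S=F: (not (S iff (Q and R)) implies (P iff (S implies R))) = F, (S and P) = F, ((not (S iff (Q and R)) implies (P iff (S implies R))) and (S and P)) = F, so the formula = T.
Row P=T, Q=F, R=T, S=F: (not (S iff (Q and R)) implies (P iff (S implies R))) = T, (S and P) = F, ((not (S iff (Q and R)) implies (P iff (S implies R))) and (S and P)) = F, so the formula = T.
Row P=T, Q=F, R=T, S=T: (not (S iff (Q and R)) implies (P iff (S implies R))) = T, (S and P) = T, ((not (S iff (Q and R)) implies (P iff (S implies R))) and (S and P)) = T, so the formula = F.

T, T, T, F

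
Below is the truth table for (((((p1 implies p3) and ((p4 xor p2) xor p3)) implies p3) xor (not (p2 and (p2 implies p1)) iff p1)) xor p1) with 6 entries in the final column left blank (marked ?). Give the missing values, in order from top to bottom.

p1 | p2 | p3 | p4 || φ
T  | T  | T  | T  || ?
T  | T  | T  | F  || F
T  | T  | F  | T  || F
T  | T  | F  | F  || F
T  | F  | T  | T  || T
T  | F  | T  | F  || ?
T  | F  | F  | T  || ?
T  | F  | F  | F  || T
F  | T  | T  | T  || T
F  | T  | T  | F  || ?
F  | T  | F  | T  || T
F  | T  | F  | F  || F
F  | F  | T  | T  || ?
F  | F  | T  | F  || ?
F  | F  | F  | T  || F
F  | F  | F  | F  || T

F, T, T, T, T, T

Row p1=T, p2=T, p3=T, p4=T: ((((p1 implies p3) and ((p4 xor p2) xor p3)) implies p3) xor (not (p2 and (p2 implies p1)) iff p1)) = T, so the formula = F.
Row p1=T, p2=F, p3=T, p4=F: ((((p1 implies p3) and ((p4 xor p2) xor p3)) implies p3) xor (not (p2 and (p2 implies p1)) iff p1)) = F, so the formula = T.
Row p1=T, p2=F, p3=F, p4=T: ((((p1 implies p3) and ((p4 xor p2) xor p3)) implies p3) xor (not (p2 and (p2 implies p1)) iff p1)) = F, so the formula = T.
Row p1=F, p2=T, p3=T, p4=F: ((((p1 implies p3) and ((p4 xor p2) xor p3)) implies p3) xor (not (p2 and (p2 implies p1)) iff p1)) = T, so the formula = T.
Row p1=F, p2=F, p3=T, p4=T: ((((p1 implies p3) and ((p4 xor p2) xor p3)) implies p3) xor (not (p2 and (p2 implies p1)) iff p1)) = T, so the formula = T.
Row p1=F, p2=F, p3=T, p4=F: ((((p1 implies p3) and ((p4 xor p2) xor p3)) implies p3) xor (not (p2 and (p2 implies p1)) iff p1)) = T, so the formula = T.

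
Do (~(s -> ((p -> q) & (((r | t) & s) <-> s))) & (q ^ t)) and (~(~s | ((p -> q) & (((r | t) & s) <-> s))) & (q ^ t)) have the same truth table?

equivalent

  p   |   q   |   r   |   s   |   t   |   φ   |   ψ  
----- | ----- | ----- | ----- | ----- | ----- | -----
False | False | False | False | False | False | False
False | False | False | False |  True | False | False
False | False | False |  True | False | False | False
False | False | False |  True |  True | False | False
False | False |  True | False | False | False | False
False | False |  True | False |  True | False | False
False | False |  True |  True | False | False | False
False | False |  True |  True |  True | False | False
False |  True | False | False | False | False | False
False |  True | False | False |  True | False | False
False |  True | False |  True | False |  True |  True
False |  True | False |  True |  True | False | False
False |  True |  True | False | False | False | False
False |  True |  True | False |  True | False | False
False |  True |  True |  True | False | False | False
False |  True |  True |  True |  True | False | False
 True | False | False | False | False | False | False
 True | False | False | False |  True | False | False
 True | False | False |  True | False | False | False
 True | False | False |  True |  True |  True |  True
 True | False |  True | False | False | False | False
 True | False |  True | False |  True | False | False
 True | False |  True |  True | False | False | False
 True | False |  True |  True |  True |  True |  True
 True |  True | False | False | False | False | False
 True |  True | False | False |  True | False | False
 True |  True | False |  True | False |  True |  True
 True |  True | False |  True |  True | False | False
 True |  True |  True | False | False | False | False
 True |  True |  True | False |  True | False | False
 True |  True |  True |  True | False | False | False
 True |  True |  True |  True |  True | False | False
The columns for φ and ψ agree on every row, so they are logically equivalent.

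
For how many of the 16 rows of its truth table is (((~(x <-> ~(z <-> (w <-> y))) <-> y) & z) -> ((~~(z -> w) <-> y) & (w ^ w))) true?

x | y | z | w || (w <-> y) | (z <-> (w <-> y)) | ~(z <-> (w <-> y)) | (x <-> ~(z <-> (w <-> y))) | ~(x <-> ~(z <-> (w <-> y))) | (z -> w) | ~(z -> w) | ~~(z -> w) | (~~(z -> w) <-> y) | (w ^ w) | φ
F | F | F | F ||     T     |         F         |         T          |             F              |              T              |    T     |     F     |     T      |         F          |    F    | T
F | F | F | T ||     F     |         T         |         F          |             T              |              F              |    T     |     F     |     T      |         F          |    F    | T
F | F | T | F ||     T     |         T         |         F          |             T              |              F              |    F     |     T     |     F      |         T          |    F    | F
F | F | T | T ||     F     |         F         |         T          |             F              |              T              |    T     |     F     |     T      |         F          |    F    | T
F | T | F | F ||     F     |         T         |         F          |             T              |              F              |    T     |     F     |     T      |         T          |    F    | T
F | T | F | T ||     T     |         F         |         T          |             F              |              T              |    T     |     F     |     T      |         T          |    F    | T
F | T | T | F ||     F     |         F         |         T          |             F              |              T              |    F     |     T     |     F      |         F          |    F    | F
F | T | T | T ||     T     |         T         |         F          |             T              |              F              |    T     |     F     |     T      |         T          |    F    | T
T | F | F | F ||     T     |         F         |         T          |             T              |              F              |    T     |     F     |     T      |         F          |    F    | T
T | F | F | T ||     F     |         T         |         F          |             F              |              T              |    T     |     F     |     T      |         F          |    F    | T
T | F | T | F ||     T     |         T         |         F          |             F              |              T              |    F     |     T     |     F      |         T          |    F    | T
T | F | T | T ||     F     |         F         |         T          |             T              |              F              |    T     |     F     |     T      |         F          |    F    | F
T | T | F | F ||     F     |         T         |         F          |             F              |              T              |    T     |     F     |     T      |         T          |    F    | T
T | T | F | T ||     T     |         F         |         T          |             T              |              F              |    T     |     F     |     T      |         T          |    F    | T
T | T | T | F ||     F     |         F         |         T          |             T              |              F              |    F     |     T     |     F      |         F          |    F    | T
T | T | T | T ||     T     |         T         |         F          |             F              |              T              |    T     |     F     |     T      |         T          |    F    | F
The formula is true on 12 of the 16 rows.

12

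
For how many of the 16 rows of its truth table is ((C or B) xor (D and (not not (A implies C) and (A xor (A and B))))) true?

11

A  B  C  D  |  (C or B)  (A implies C)  not (A implies C)  not not (A implies C)  (A and B)  (A xor (A and B))  φ
0  0  0  0  |     0            1                0                    1                0              0          0
0  0  0  1  |     0            1                0                    1                0              0          0
0  0  1  0  |     1            1                0                    1                0              0          1
0  0  1  1  |     1            1                0                    1                0              0          1
0  1  0  0  |     1            1                0                    1                0              0          1
0  1  0  1  |     1            1                0                    1                0              0          1
0  1  1  0  |     1            1                0                    1                0              0          1
0  1  1  1  |     1            1                0                    1                0              0          1
1  0  0  0  |     0            0                1                    0                0              1          0
1  0  0  1  |     0            0                1                    0                0              1          0
1  0  1  0  |     1            1                0                    1                0              1          1
1  0  1  1  |     1            1                0                    1                0              1          0
1  1  0  0  |     1            0                1                    0                1              0          1
1  1  0  1  |     1            0                1                    0                1              0          1
1  1  1  0  |     1            1                0                    1                1              0          1
1  1  1  1  |     1            1                0                    1                1              0          1
The formula is true on 11 of the 16 rows.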